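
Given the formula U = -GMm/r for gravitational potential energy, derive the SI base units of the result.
Units of each symbol in U = -GMm/r:
  G (gravitational constant): m³/(kg·s²)
  M (mass): kg
  m (mass): kg
  r (distance): m  → in the denominator, contributes 1/m
  The minus sign does not affect the units.

Multiplying the contributions: [m³/(kg·s²)] · [kg] · [kg] · [1/m]
Adding exponents of each base unit: kg: 1, m: 2, s: -2
SI base units of gravitational potential energy: kg·m²/s²

Answer: kg·m²/s²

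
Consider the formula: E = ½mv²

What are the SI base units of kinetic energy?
Units of each symbol in E = ½mv²:
  m (mass): kg
  v (speed): m/s  → to the power 2, contributes m²/s²
  The factor ½ is dimensionless.

Multiplying the contributions: [kg] · [m²/s²]
Adding exponents of each base unit: kg: 1, m: 2, s: -2
SI base units of kinetic energy: kg·m²/s²

Answer: kg·m²/s²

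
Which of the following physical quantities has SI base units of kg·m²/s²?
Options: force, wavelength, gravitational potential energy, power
Checking the SI base units of each option:
  force (F = ma): kg·m/s²  ✗
  wavelength (λ = v/f): m  ✗
  gravitational potential energy (U = -GMm/r): kg·m²/s²  ✓ matches
  power (P = W/t): kg·m²/s³  ✗

Only gravitational potential energy has units kg·m²/s².

Answer: gravitational potential energy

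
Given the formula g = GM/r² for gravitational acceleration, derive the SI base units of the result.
Units of each symbol in g = GM/r²:
  G (gravitational constant): m³/(kg·s²)
  M (mass): kg
  r (distance): m  → to the power 2 in the denominator, contributes 1/m²

Multiplying the contributions: [m³/(kg·s²)] · [kg] · [1/m²]
Adding exponents of each base unit: m: 1, s: -2
SI base units of gravitational acceleration: m/s²

Answer: m/s²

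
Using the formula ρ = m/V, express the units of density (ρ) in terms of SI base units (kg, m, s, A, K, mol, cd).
Units of each symbol in ρ = m/V:
  m (mass): kg
  V (volume): m³  → in the denominator, contributes 1/m³

Multiplying the contributions: [kg] · [1/m³]
Adding exponents of each base unit: kg: 1, m: -3
SI base units of density: kg/m³

Answer: kg/m³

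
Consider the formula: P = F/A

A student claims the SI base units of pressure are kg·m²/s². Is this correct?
Units of each symbol in P = F/A:
  F (force): kg·m/s²
  A (area): m²  → in the denominator, contributes 1/m²

Multiplying the contributions: [kg·m/s²] · [1/m²]
Adding exponents of each base unit: kg: 1, m: -1, s: -2
SI base units of pressure: kg/(m·s²)

The claimed units kg·m²/s² (exponents kg: 1, m: 2, s: -2) do not match the derived units kg/(m·s²) (exponents kg: 1, m: -1, s: -2), so the claim is incorrect.

Answer: No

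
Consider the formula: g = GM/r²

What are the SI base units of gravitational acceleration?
Units of each symbol in g = GM/r²:
  G (gravitational constant): m³/(kg·s²)
  M (mass): kg
  r (distance): m  → to the power 2 in the denominator, contributes 1/m²

Multiplying the contributions: [m³/(kg·s²)] · [kg] · [1/m²]
Adding exponents of each base unit: m: 1, s: -2
SI base units of gravitational acceleration: m/s²

Answer: m/s²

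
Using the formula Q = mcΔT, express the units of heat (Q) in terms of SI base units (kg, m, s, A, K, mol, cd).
Units of each symbol in Q = mcΔT:
  m (mass): kg
  c (specific heat capacity, in J/(kg·K)): m²/(s²·K)
  ΔT (temperature change): K

Multiplying the contributions: [kg] · [m²/(s²·K)] · [K]
Adding exponents of each base unit: kg: 1, m: 2, s: -2
SI base units of heat: kg·m²/s²

Answer: kg·m²/s²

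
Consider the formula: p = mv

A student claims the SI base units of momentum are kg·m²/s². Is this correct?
Units of each symbol in p = mv:
  m (mass): kg
  v (velocity): m/s

Multiplying the contributions: [kg] · [m/s]
Adding exponents of each base unit: kg: 1, m: 1, s: -1
SI base units of momentum: kg·m/s

The claimed units kg·m²/s² (exponents kg: 1, m: 2, s: -2) do not match the derived units kg·m/s (exponents kg: 1, m: 1, s: -1), so the claim is incorrect.

Answer: No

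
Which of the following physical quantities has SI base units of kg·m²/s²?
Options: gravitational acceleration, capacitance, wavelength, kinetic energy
Checking the SI base units of each option:
  gravitational acceleration (g = GM/r²): m/s²  ✗
  capacitance (C = Q/V): s⁴·A²/(kg·m²)  ✗
  wavelength (λ = v/f): m  ✗
  kinetic energy (E = ½mv²): kg·m²/s²  ✓ matches

Only kinetic energy has units kg·m²/s².

Answer: kinetic energy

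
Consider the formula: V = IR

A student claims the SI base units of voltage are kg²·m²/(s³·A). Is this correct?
Units of each symbol in V = IR:
  I (current): A
  R (resistance, in ohms): kg·m²/(s³·A²)

Multiplying the contributions: [A] · [kg·m²/(s³·A²)]
Adding exponents of each base unit: kg: 1, m: 2, s: -3, A: -1
SI base units of voltage: kg·m²/(s³·A)

The claimed units kg²·m²/(s³·A) (exponents kg: 2, m: 2, s: -3, A: -1) do not match the derived units kg·m²/(s³·A) (exponents kg: 1, m: 2, s: -3, A: -1), so the claim is incorrect.

Answer: No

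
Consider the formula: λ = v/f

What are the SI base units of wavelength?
Units of each symbol in λ = v/f:
  v (wave speed): m/s
  f (frequency): 1/s  → in the denominator, contributes s

Multiplying the contributions: [m/s] · [s]
Adding exponents of each base unit: m: 1
SI base units of wavelength: m

Answer: m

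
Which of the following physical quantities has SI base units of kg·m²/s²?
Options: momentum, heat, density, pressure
Checking the SI base units of each option:
  momentum (p = mv): kg·m/s  ✗
  heat (Q = mcΔT): kg·m²/s²  ✓ matches
  density (ρ = m/V): kg/m³  ✗
  pressure (P = F/A): kg/(m·s²)  ✗

Only heat has units kg·m²/s².

Answer: heat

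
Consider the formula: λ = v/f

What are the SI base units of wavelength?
Units of each symbol in λ = v/f:
  v (wave speed): m/s
  f (frequency): 1/s  → in the denominator, contributes s

Multiplying the contributions: [m/s] · [s]
Adding exponents of each base unit: m: 1
SI base units of wavelength: m

Answer: m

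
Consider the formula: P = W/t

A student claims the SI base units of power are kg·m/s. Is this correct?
Units of each symbol in P = W/t:
  W (work): kg·m²/s²
  t (time): s  → in the denominator, contributes 1/s

Multiplying the contributions: [kg·m²/s²] · [1/s]
Adding exponents of each base unit: kg: 1, m: 2, s: -3
SI base units of power: kg·m²/s³

The claimed units kg·m/s (exponents kg: 1, m: 1, s: -1) do not match the derived units kg·m²/s³ (exponents kg: 1, m: 2, s: -3), so the claim is incorrect.

Answer: No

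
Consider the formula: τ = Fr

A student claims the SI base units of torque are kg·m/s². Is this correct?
Units of each symbol in τ = Fr:
  F (force): kg·m/s²
  r (lever arm): m

Multiplying the contributions: [kg·m/s²] · [m]
Adding exponents of each base unit: kg: 1, m: 2, s: -2
SI base units of torque: kg·m²/s²

The claimed units kg·m/s² (exponents kg: 1, m: 1, s: -2) do not match the derived units kg·m²/s² (exponents kg: 1, m: 2, s: -2), so the claim is incorrect.

Answer: No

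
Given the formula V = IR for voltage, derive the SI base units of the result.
Units of each symbol in V = IR:
  I (current): A
  R (resistance, in ohms): kg·m²/(s³·A²)

Multiplying the contributions: [A] · [kg·m²/(s³·A²)]
Adding exponents of each base unit: kg: 1, m: 2, s: -3, A: -1
SI base units of voltage: kg·m²/(s³·A)

Answer: kg·m²/(s³·A)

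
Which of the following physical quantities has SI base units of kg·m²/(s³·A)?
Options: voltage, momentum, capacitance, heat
Checking the SI base units of each option:
  voltage (V = IR): kg·m²/(s³·A)  ✓ matches
  momentum (p = mv): kg·m/s  ✗
  capacitance (C = Q/V): s⁴·A²/(kg·m²)  ✗
  heat (Q = mcΔT): kg·m²/s²  ✗

Only voltage has units kg·m²/(s³·A).

Answer: voltage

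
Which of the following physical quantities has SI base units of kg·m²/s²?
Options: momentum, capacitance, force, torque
Checking the SI base units of each option:
  momentum (p = mv): kg·m/s  ✗
  capacitance (C = Q/V): s⁴·A²/(kg·m²)  ✗
  force (F = ma): kg·m/s²  ✗
  torque (τ = Fr): kg·m²/s²  ✓ matches

Only torque has units kg·m²/s².

Answer: torque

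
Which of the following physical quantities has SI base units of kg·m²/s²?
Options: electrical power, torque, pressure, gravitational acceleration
Checking the SI base units of each option:
  electrical power (P = IV): kg·m²/s³  ✗
  torque (τ = Fr): kg·m²/s²  ✓ matches
  pressure (P = F/A): kg/(m·s²)  ✗
  gravitational acceleration (g = GM/r²): m/s²  ✗

Only torque has units kg·m²/s².

Answer: torque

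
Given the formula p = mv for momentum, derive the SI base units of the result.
Units of each symbol in p = mv:
  m (mass): kg
  v (velocity): m/s

Multiplying the contributions: [kg] · [m/s]
Adding exponents of each base unit: kg: 1, m: 1, s: -1
SI base units of momentum: kg·m/s

Answer: kg·m/s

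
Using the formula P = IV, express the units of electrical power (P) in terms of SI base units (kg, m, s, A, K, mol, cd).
Units of each symbol in P = IV:
  I (current): A
  V (voltage, in volts): kg·m²/(s³·A)

Multiplying the contributions: [A] · [kg·m²/(s³·A)]
Adding exponents of each base unit: kg: 1, m: 2, s: -3
SI base units of electrical power: kg·m²/s³

Answer: kg·m²/s³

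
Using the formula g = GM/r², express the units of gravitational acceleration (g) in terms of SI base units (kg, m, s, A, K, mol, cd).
Units of each symbol in g = GM/r²:
  G (gravitational constant): m³/(kg·s²)
  M (mass): kg
  r (distance): m  → to the power 2 in the denominator, contributes 1/m²

Multiplying the contributions: [m³/(kg·s²)] · [kg] · [1/m²]
Adding exponents of each base unit: m: 1, s: -2
SI base units of gravitational acceleration: m/s²

Answer: m/s²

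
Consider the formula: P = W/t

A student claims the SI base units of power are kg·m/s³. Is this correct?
Units of each symbol in P = W/t:
  W (work): kg·m²/s²
  t (time): s  → in the denominator, contributes 1/s

Multiplying the contributions: [kg·m²/s²] · [1/s]
Adding exponents of each base unit: kg: 1, m: 2, s: -3
SI base units of power: kg·m²/s³

The claimed units kg·m/s³ (exponents kg: 1, m: 1, s: -3) do not match the derived units kg·m²/s³ (exponents kg: 1, m: 2, s: -3), so the claim is incorrect.

Answer: No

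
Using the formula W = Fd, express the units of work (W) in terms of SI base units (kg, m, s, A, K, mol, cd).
Units of each symbol in W = Fd:
  F (force): kg·m/s²
  d (displacement): m

Multiplying the contributions: [kg·m/s²] · [m]
Adding exponents of each base unit: kg: 1, m: 2, s: -2
SI base units of work: kg·m²/s²

Answer: kg·m²/s²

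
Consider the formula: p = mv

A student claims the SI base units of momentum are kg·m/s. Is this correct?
Units of each symbol in p = mv:
  m (mass): kg
  v (velocity): m/s

Multiplying the contributions: [kg] · [m/s]
Adding exponents of each base unit: kg: 1, m: 1, s: -1
SI base units of momentum: kg·m/s

The claimed units kg·m/s match the derived units, so the claim is correct.

Answer: Yes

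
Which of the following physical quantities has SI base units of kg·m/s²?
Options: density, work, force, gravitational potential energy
Checking the SI base units of each option:
  density (ρ = m/V): kg/m³  ✗
  work (W = Fd): kg·m²/s²  ✗
  force (F = ma): kg·m/s²  ✓ matches
  gravitational potential energy (U = -GMm/r): kg·m²/s²  ✗

Only force has units kg·m/s².

Answer: force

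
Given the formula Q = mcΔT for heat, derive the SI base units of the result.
Units of each symbol in Q = mcΔT:
  m (mass): kg
  c (specific heat capacity, in J/(kg·K)): m²/(s²·K)
  ΔT (temperature change): K

Multiplying the contributions: [kg] · [m²/(s²·K)] · [K]
Adding exponents of each base unit: kg: 1, m: 2, s: -2
SI base units of heat: kg·m²/s²

Answer: kg·m²/s²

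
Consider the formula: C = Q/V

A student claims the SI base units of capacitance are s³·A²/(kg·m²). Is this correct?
Units of each symbol in C = Q/V:
  Q (charge, in coulombs): s·A
  V (voltage, in volts): kg·m²/(s³·A)  → in the denominator, contributes s³·A/(kg·m²)

Multiplying the contributions: [s·A] · [s³·A/(kg·m²)]
Adding exponents of each base unit: kg: -1, m: -2, s: 4, A: 2
SI base units of capacitance: s⁴·A²/(kg·m²)

The claimed units s³·A²/(kg·m²) (exponents kg: -1, m: -2, s: 3, A: 2) do not match the derived units s⁴·A²/(kg·m²) (exponents kg: -1, m: -2, s: 4, A: 2), so the claim is incorrect.

Answer: No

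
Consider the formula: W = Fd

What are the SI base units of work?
Units of each symbol in W = Fd:
  F (force): kg·m/s²
  d (displacement): m

Multiplying the contributions: [kg·m/s²] · [m]
Adding exponents of each base unit: kg: 1, m: 2, s: -2
SI base units of work: kg·m²/s²

Answer: kg·m²/s²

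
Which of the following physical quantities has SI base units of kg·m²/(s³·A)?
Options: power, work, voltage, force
Checking the SI base units of each option:
  power (P = W/t): kg·m²/s³  ✗
  work (W = Fd): kg·m²/s²  ✗
  voltage (V = IR): kg·m²/(s³·A)  ✓ matches
  force (F = ma): kg·m/s²  ✗

Only voltage has units kg·m²/(s³·A).

Answer: voltage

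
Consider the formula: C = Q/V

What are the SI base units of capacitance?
Units of each symbol in C = Q/V:
  Q (charge, in coulombs): s·A
  V (voltage, in volts): kg·m²/(s³·A)  → in the denominator, contributes s³·A/(kg·m²)

Multiplying the contributions: [s·A] · [s³·A/(kg·m²)]
Adding exponents of each base unit: kg: -1, m: -2, s: 4, A: 2
SI base units of capacitance: s⁴·A²/(kg·m²)

Answer: s⁴·A²/(kg·m²)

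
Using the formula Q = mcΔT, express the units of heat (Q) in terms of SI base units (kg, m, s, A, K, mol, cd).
Units of each symbol in Q = mcΔT:
  m (mass): kg
  c (specific heat capacity, in J/(kg·K)): m²/(s²·K)
  ΔT (temperature change): K

Multiplying the contributions: [kg] · [m²/(s²·K)] · [K]
Adding exponents of each base unit: kg: 1, m: 2, s: -2
SI base units of heat: kg·m²/s²

Answer: kg·m²/s²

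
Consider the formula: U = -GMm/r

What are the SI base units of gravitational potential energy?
Units of each symbol in U = -GMm/r:
  G (gravitational constant): m³/(kg·s²)
  M (mass): kg
  m (mass): kg
  r (distance): m  → in the denominator, contributes 1/m
  The minus sign does not affect the units.

Multiplying the contributions: [m³/(kg·s²)] · [kg] · [kg] · [1/m]
Adding exponents of each base unit: kg: 1, m: 2, s: -2
SI base units of gravitational potential energy: kg·m²/s²

Answer: kg·m²/s²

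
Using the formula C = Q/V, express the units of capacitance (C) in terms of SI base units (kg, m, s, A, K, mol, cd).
Units of each symbol in C = Q/V:
  Q (charge, in coulombs): s·A
  V (voltage, in volts): kg·m²/(s³·A)  → in the denominator, contributes s³·A/(kg·m²)

Multiplying the contributions: [s·A] · [s³·A/(kg·m²)]
Adding exponents of each base unit: kg: -1, m: -2, s: 4, A: 2
SI base units of capacitance: s⁴·A²/(kg·m²)

Answer: s⁴·A²/(kg·m²)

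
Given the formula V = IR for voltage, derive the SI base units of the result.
Units of each symbol in V = IR:
  I (current): A
  R (resistance, in ohms): kg·m²/(s³·A²)

Multiplying the contributions: [A] · [kg·m²/(s³·A²)]
Adding exponents of each base unit: kg: 1, m: 2, s: -3, A: -1
SI base units of voltage: kg·m²/(s³·A)

Answer: kg·m²/(s³·A)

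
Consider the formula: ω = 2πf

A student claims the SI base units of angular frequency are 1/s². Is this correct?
Units of each symbol in ω = 2πf:
  f (frequency): 1/s
  The factor 2π is dimensionless.

Multiplying the contributions: [1/s]
Adding exponents of each base unit: s: -1
SI base units of angular frequency: 1/s

The claimed units 1/s² (exponents s: -2) do not match the derived units 1/s (exponents s: -1), so the claim is incorrect.

Answer: No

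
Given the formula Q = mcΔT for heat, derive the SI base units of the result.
Units of each symbol in Q = mcΔT:
  m (mass): kg
  c (specific heat capacity, in J/(kg·K)): m²/(s²·K)
  ΔT (temperature change): K

Multiplying the contributions: [kg] · [m²/(s²·K)] · [K]
Adding exponents of each base unit: kg: 1, m: 2, s: -2
SI base units of heat: kg·m²/s²

Answer: kg·m²/s²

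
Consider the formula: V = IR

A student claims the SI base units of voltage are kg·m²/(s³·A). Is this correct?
Units of each symbol in V = IR:
  I (current): A
  R (resistance, in ohms): kg·m²/(s³·A²)

Multiplying the contributions: [A] · [kg·m²/(s³·A²)]
Adding exponents of each base unit: kg: 1, m: 2, s: -3, A: -1
SI base units of voltage: kg·m²/(s³·A)

The claimed units kg·m²/(s³·A) match the derived units, so the claim is correct.

Answer: Yes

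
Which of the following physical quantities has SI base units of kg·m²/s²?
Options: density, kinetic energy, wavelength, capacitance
Checking the SI base units of each option:
  density (ρ = m/V): kg/m³  ✗
  kinetic energy (E = ½mv²): kg·m²/s²  ✓ matches
  wavelength (λ = v/f): m  ✗
  capacitance (C = Q/V): s⁴·A²/(kg·m²)  ✗

Only kinetic energy has units kg·m²/s².

Answer: kinetic energy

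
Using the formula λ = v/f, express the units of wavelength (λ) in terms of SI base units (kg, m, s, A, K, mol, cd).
Units of each symbol in λ = v/f:
  v (wave speed): m/s
  f (frequency): 1/s  → in the denominator, contributes s

Multiplying the contributions: [m/s] · [s]
Adding exponents of each base unit: m: 1
SI base units of wavelength: m

Answer: m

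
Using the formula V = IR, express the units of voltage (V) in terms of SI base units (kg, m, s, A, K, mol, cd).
Units of each symbol in V = IR:
  I (current): A
  R (resistance, in ohms): kg·m²/(s³·A²)

Multiplying the contributions: [A] · [kg·m²/(s³·A²)]
Adding exponents of each base unit: kg: 1, m: 2, s: -3, A: -1
SI base units of voltage: kg·m²/(s³·A)

Answer: kg·m²/(s³·A)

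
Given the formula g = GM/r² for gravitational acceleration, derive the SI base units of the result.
Units of each symbol in g = GM/r²:
  G (gravitational constant): m³/(kg·s²)
  M (mass): kg
  r (distance): m  → to the power 2 in the denominator, contributes 1/m²

Multiplying the contributions: [m³/(kg·s²)] · [kg] · [1/m²]
Adding exponents of each base unit: m: 1, s: -2
SI base units of gravitational acceleration: m/s²

Answer: m/s²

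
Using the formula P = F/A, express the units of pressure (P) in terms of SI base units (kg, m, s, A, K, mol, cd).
Units of each symbol in P = F/A:
  F (force): kg·m/s²
  A (area): m²  → in the denominator, contributes 1/m²

Multiplying the contributions: [kg·m/s²] · [1/m²]
Adding exponents of each base unit: kg: 1, m: -1, s: -2
SI base units of pressure: kg/(m·s²)

Answer: kg/(m·s²)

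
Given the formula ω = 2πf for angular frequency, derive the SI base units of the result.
Units of each symbol in ω = 2πf:
  f (frequency): 1/s
  The factor 2π is dimensionless.

Multiplying the contributions: [1/s]
Adding exponents of each base unit: s: -1
SI base units of angular frequency: 1/s

Answer: 1/s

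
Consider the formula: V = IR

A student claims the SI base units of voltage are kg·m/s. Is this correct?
Units of each symbol in V = IR:
  I (current): A
  R (resistance, in ohms): kg·m²/(s³·A²)

Multiplying the contributions: [A] · [kg·m²/(s³·A²)]
Adding exponents of each base unit: kg: 1, m: 2, s: -3, A: -1
SI base units of voltage: kg·m²/(s³·A)

The claimed units kg·m/s (exponents kg: 1, m: 1, s: -1) do not match the derived units kg·m²/(s³·A) (exponents kg: 1, m: 2, s: -3, A: -1), so the claim is incorrect.

Answer: No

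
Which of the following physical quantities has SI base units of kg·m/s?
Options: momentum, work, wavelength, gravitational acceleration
Checking the SI base units of each option:
  momentum (p = mv): kg·m/s  ✓ matches
  work (W = Fd): kg·m²/s²  ✗
  wavelength (λ = v/f): m  ✗
  gravitational acceleration (g = GM/r²): m/s²  ✗

Only momentum has units kg·m/s.

Answer: momentum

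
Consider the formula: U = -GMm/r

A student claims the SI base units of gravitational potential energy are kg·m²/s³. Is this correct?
Units of each symbol in U = -GMm/r:
  G (gravitational constant): m³/(kg·s²)
  M (mass): kg
  m (mass): kg
  r (distance): m  → in the denominator, contributes 1/m
  The minus sign does not affect the units.

Multiplying the contributions: [m³/(kg·s²)] · [kg] · [kg] · [1/m]
Adding exponents of each base unit: kg: 1, m: 2, s: -2
SI base units of gravitational potential energy: kg·m²/s²

The claimed units kg·m²/s³ (exponents kg: 1, m: 2, s: -3) do not match the derived units kg·m²/s² (exponents kg: 1, m: 2, s: -2), so the claim is incorrect.

Answer: No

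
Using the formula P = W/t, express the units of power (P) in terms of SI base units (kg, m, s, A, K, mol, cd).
Units of each symbol in P = W/t:
  W (work): kg·m²/s²
  t (time): s  → in the denominator, contributes 1/s

Multiplying the contributions: [kg·m²/s²] · [1/s]
Adding exponents of each base unit: kg: 1, m: 2, s: -3
SI base units of power: kg·m²/s³

Answer: kg·m²/s³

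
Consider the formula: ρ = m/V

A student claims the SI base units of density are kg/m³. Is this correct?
Units of each symbol in ρ = m/V:
  m (mass): kg
  V (volume): m³  → in the denominator, contributes 1/m³

Multiplying the contributions: [kg] · [1/m³]
Adding exponents of each base unit: kg: 1, m: -3
SI base units of density: kg/m³

The claimed units kg/m³ match the derived units, so the claim is correct.

Answer: Yes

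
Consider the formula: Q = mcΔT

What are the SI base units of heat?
Units of each symbol in Q = mcΔT:
  m (mass): kg
  c (specific heat capacity, in J/(kg·K)): m²/(s²·K)
  ΔT (temperature change): K

Multiplying the contributions: [kg] · [m²/(s²·K)] · [K]
Adding exponents of each base unit: kg: 1, m: 2, s: -2
SI base units of heat: kg·m²/s²

Answer: kg·m²/s²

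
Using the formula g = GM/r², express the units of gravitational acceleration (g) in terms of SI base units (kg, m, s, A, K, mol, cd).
Units of each symbol in g = GM/r²:
  G (gravitational constant): m³/(kg·s²)
  M (mass): kg
  r (distance): m  → to the power 2 in the denominator, contributes 1/m²

Multiplying the contributions: [m³/(kg·s²)] · [kg] · [1/m²]
Adding exponents of each base unit: m: 1, s: -2
SI base units of gravitational acceleration: m/s²

Answer: m/s²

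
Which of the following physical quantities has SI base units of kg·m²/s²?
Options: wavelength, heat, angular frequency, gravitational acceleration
Checking the SI base units of each option:
  wavelength (λ = v/f): m  ✗
  heat (Q = mcΔT): kg·m²/s²  ✓ matches
  angular frequency (ω = 2πf): 1/s  ✗
  gravitational acceleration (g = GM/r²): m/s²  ✗

Only heat has units kg·m²/s².

Answer: heat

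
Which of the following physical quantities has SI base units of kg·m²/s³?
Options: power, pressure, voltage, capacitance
Checking the SI base units of each option:
  power (P = W/t): kg·m²/s³  ✓ matches
  pressure (P = F/A): kg/(m·s²)  ✗
  voltage (V = IR): kg·m²/(s³·A)  ✗
  capacitance (C = Q/V): s⁴·A²/(kg·m²)  ✗

Only power has units kg·m²/s³.

Answer: power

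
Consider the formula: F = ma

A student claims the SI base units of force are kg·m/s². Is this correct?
Units of each symbol in F = ma:
  m (mass): kg
  a (acceleration): m/s²

Multiplying the contributions: [kg] · [m/s²]
Adding exponents of each base unit: kg: 1, m: 1, s: -2
SI base units of force: kg·m/s²

The claimed units kg·m/s² match the derived units, so the claim is correct.

Answer: Yes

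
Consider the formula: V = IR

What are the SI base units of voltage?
Units of each symbol in V = IR:
  I (current): A
  R (resistance, in ohms): kg·m²/(s³·A²)

Multiplying the contributions: [A] · [kg·m²/(s³·A²)]
Adding exponents of each base unit: kg: 1, m: 2, s: -3, A: -1
SI base units of voltage: kg·m²/(s³·A)

Answer: kg·m²/(s³·A)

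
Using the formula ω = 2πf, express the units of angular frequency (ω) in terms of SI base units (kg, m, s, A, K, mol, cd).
Units of each symbol in ω = 2πf:
  f (frequency): 1/s
  The factor 2π is dimensionless.

Multiplying the contributions: [1/s]
Adding exponents of each base unit: s: -1
SI base units of angular frequency: 1/s

Answer: 1/s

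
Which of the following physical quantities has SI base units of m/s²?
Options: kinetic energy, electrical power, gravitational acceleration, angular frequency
Checking the SI base units of each option:
  kinetic energy (E = ½mv²): kg·m²/s²  ✗
  electrical power (P = IV): kg·m²/s³  ✗
  gravitational acceleration (g = GM/r²): m/s²  ✓ matches
  angular frequency (ω = 2πf): 1/s  ✗

Only gravitational acceleration has units m/s².

Answer: gravitational acceleration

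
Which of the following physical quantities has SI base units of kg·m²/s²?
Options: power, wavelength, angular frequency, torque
Checking the SI base units of each option:
  power (P = W/t): kg·m²/s³  ✗
  wavelength (λ = v/f): m  ✗
  angular frequency (ω = 2πf): 1/s  ✗
  torque (τ = Fr): kg·m²/s²  ✓ matches

Only torque has units kg·m²/s².

Answer: torque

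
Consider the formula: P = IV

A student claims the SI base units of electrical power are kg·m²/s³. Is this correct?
Units of each symbol in P = IV:
  I (current): A
  V (voltage, in volts): kg·m²/(s³·A)

Multiplying the contributions: [A] · [kg·m²/(s³·A)]
Adding exponents of each base unit: kg: 1, m: 2, s: -3
SI base units of electrical power: kg·m²/s³

The claimed units kg·m²/s³ match the derived units, so the claim is correct.

Answer: Yes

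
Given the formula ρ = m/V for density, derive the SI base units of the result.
Units of each symbol in ρ = m/V:
  m (mass): kg
  V (volume): m³  → in the denominator, contributes 1/m³

Multiplying the contributions: [kg] · [1/m³]
Adding exponents of each base unit: kg: 1, m: -3
SI base units of density: kg/m³

Answer: kg/m³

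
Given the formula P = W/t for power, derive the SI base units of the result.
Units of each symbol in P = W/t:
  W (work): kg·m²/s²
  t (time): s  → in the denominator, contributes 1/s

Multiplying the contributions: [kg·m²/s²] · [1/s]
Adding exponents of each base unit: kg: 1, m: 2, s: -3
SI base units of power: kg·m²/s³

Answer: kg·m²/s³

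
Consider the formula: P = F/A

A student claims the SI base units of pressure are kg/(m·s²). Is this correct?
Units of each symbol in P = F/A:
  F (force): kg·m/s²
  A (area): m²  → in the denominator, contributes 1/m²

Multiplying the contributions: [kg·m/s²] · [1/m²]
Adding exponents of each base unit: kg: 1, m: -1, s: -2
SI base units of pressure: kg/(m·s²)

The claimed units kg/(m·s²) match the derived units, so the claim is correct.

Answer: Yes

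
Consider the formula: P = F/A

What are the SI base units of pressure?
Units of each symbol in P = F/A:
  F (force): kg·m/s²
  A (area): m²  → in the denominator, contributes 1/m²

Multiplying the contributions: [kg·m/s²] · [1/m²]
Adding exponents of each base unit: kg: 1, m: -1, s: -2
SI base units of pressure: kg/(m·s²)

Answer: kg/(m·s²)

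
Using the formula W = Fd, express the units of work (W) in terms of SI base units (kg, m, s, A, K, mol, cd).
Units of each symbol in W = Fd:
  F (force): kg·m/s²
  d (displacement): m

Multiplying the contributions: [kg·m/s²] · [m]
Adding exponents of each base unit: kg: 1, m: 2, s: -2
SI base units of work: kg·m²/s²

Answer: kg·m²/s²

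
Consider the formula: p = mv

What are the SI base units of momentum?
Units of each symbol in p = mv:
  m (mass): kg
  v (velocity): m/s

Multiplying the contributions: [kg] · [m/s]
Adding exponents of each base unit: kg: 1, m: 1, s: -1
SI base units of momentum: kg·m/s

Answer: kg·m/s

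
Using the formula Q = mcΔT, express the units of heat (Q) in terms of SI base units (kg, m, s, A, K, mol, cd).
Units of each symbol in Q = mcΔT:
  m (mass): kg
  c (specific heat capacity, in J/(kg·K)): m²/(s²·K)
  ΔT (temperature change): K

Multiplying the contributions: [kg] · [m²/(s²·K)] · [K]
Adding exponents of each base unit: kg: 1, m: 2, s: -2
SI base units of heat: kg·m²/s²

Answer: kg·m²/s²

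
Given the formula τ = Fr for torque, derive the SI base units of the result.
Units of each symbol in τ = Fr:
  F (force): kg·m/s²
  r (lever arm): m

Multiplying the contributions: [kg·m/s²] · [m]
Adding exponents of each base unit: kg: 1, m: 2, s: -2
SI base units of torque: kg·m²/s²

Answer: kg·m²/s²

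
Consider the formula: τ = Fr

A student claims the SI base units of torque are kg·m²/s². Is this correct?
Units of each symbol in τ = Fr:
  F (force): kg·m/s²
  r (lever arm): m

Multiplying the contributions: [kg·m/s²] · [m]
Adding exponents of each base unit: kg: 1, m: 2, s: -2
SI base units of torque: kg·m²/s²

The claimed units kg·m²/s² match the derived units, so the claim is correct.

Answer: Yes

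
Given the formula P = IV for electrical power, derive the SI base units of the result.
Units of each symbol in P = IV:
  I (current): A
  V (voltage, in volts): kg·m²/(s³·A)

Multiplying the contributions: [A] · [kg·m²/(s³·A)]
Adding exponents of each base unit: kg: 1, m: 2, s: -3
SI base units of electrical power: kg·m²/s³

Answer: kg·m²/s³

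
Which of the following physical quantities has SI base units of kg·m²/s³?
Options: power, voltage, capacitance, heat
Checking the SI base units of each option:
  power (P = W/t): kg·m²/s³  ✓ matches
  voltage (V = IR): kg·m²/(s³·A)  ✗
  capacitance (C = Q/V): s⁴·A²/(kg·m²)  ✗
  heat (Q = mcΔT): kg·m²/s²  ✗

Only power has units kg·m²/s³.

Answer: power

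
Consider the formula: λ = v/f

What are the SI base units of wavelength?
Units of each symbol in λ = v/f:
  v (wave speed): m/s
  f (frequency): 1/s  → in the denominator, contributes s

Multiplying the contributions: [m/s] · [s]
Adding exponents of each base unit: m: 1
SI base units of wavelength: m

Answer: m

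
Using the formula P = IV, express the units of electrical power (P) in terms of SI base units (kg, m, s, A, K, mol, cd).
Units of each symbol in P = IV:
  I (current): A
  V (voltage, in volts): kg·m²/(s³·A)

Multiplying the contributions: [A] · [kg·m²/(s³·A)]
Adding exponents of each base unit: kg: 1, m: 2, s: -3
SI base units of electrical power: kg·m²/s³

Answer: kg·m²/s³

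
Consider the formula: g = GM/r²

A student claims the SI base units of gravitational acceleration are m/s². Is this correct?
Units of each symbol in g = GM/r²:
  G (gravitational constant): m³/(kg·s²)
  M (mass): kg
  r (distance): m  → to the power 2 in the denominator, contributes 1/m²

Multiplying the contributions: [m³/(kg·s²)] · [kg] · [1/m²]
Adding exponents of each base unit: m: 1, s: -2
SI base units of gravitational acceleration: m/s²

The claimed units m/s² match the derived units, so the claim is correct.

Answer: Yes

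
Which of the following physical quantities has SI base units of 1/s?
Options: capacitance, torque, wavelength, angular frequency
Checking the SI base units of each option:
  capacitance (C = Q/V): s⁴·A²/(kg·m²)  ✗
  torque (τ = Fr): kg·m²/s²  ✗
  wavelength (λ = v/f): m  ✗
  angular frequency (ω = 2πf): 1/s  ✓ matches

Only angular frequency has units 1/s.

Answer: angular frequency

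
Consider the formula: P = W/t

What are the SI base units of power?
Units of each symbol in P = W/t:
  W (work): kg·m²/s²
  t (time): s  → in the denominator, contributes 1/s

Multiplying the contributions: [kg·m²/s²] · [1/s]
Adding exponents of each base unit: kg: 1, m: 2, s: -3
SI base units of power: kg·m²/s³

Answer: kg·m²/s³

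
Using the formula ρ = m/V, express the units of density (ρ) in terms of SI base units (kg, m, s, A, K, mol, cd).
Units of each symbol in ρ = m/V:
  m (mass): kg
  V (volume): m³  → in the denominator, contributes 1/m³

Multiplying the contributions: [kg] · [1/m³]
Adding exponents of each base unit: kg: 1, m: -3
SI base units of density: kg/m³

Answer: kg/m³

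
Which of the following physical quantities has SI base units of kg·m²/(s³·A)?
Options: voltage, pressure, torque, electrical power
Checking the SI base units of each option:
  voltage (V = IR): kg·m²/(s³·A)  ✓ matches
  pressure (P = F/A): kg/(m·s²)  ✗
  torque (τ = Fr): kg·m²/s²  ✗
  electrical power (P = IV): kg·m²/s³  ✗

Only voltage has units kg·m²/(s³·A).

Answer: voltage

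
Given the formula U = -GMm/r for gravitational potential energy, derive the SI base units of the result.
Units of each symbol in U = -GMm/r:
  G (gravitational constant): m³/(kg·s²)
  M (mass): kg
  m (mass): kg
  r (distance): m  → in the denominator, contributes 1/m
  The minus sign does not affect the units.

Multiplying the contributions: [m³/(kg·s²)] · [kg] · [kg] · [1/m]
Adding exponents of each base unit: kg: 1, m: 2, s: -2
SI base units of gravitational potential energy: kg·m²/s²

Answer: kg·m²/s²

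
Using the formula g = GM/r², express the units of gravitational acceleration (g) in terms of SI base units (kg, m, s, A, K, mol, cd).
Units of each symbol in g = GM/r²:
  G (gravitational constant): m³/(kg·s²)
  M (mass): kg
  r (distance): m  → to the power 2 in the denominator, contributes 1/m²

Multiplying the contributions: [m³/(kg·s²)] · [kg] · [1/m²]
Adding exponents of each base unit: m: 1, s: -2
SI base units of gravitational acceleration: m/s²

Answer: m/s²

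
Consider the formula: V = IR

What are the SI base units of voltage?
Units of each symbol in V = IR:
  I (current): A
  R (resistance, in ohms): kg·m²/(s³·A²)

Multiplying the contributions: [A] · [kg·m²/(s³·A²)]
Adding exponents of each base unit: kg: 1, m: 2, s: -3, A: -1
SI base units of voltage: kg·m²/(s³·A)

Answer: kg·m²/(s³·A)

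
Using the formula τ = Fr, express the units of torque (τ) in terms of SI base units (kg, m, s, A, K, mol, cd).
Units of each symbol in τ = Fr:
  F (force): kg·m/s²
  r (lever arm): m

Multiplying the contributions: [kg·m/s²] · [m]
Adding exponents of each base unit: kg: 1, m: 2, s: -2
SI base units of torque: kg·m²/s²

Answer: kg·m²/s²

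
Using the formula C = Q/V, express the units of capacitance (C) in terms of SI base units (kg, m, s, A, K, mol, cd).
Units of each symbol in C = Q/V:
  Q (charge, in coulombs): s·A
  V (voltage, in volts): kg·m²/(s³·A)  → in the denominator, contributes s³·A/(kg·m²)

Multiplying the contributions: [s·A] · [s³·A/(kg·m²)]
Adding exponents of each base unit: kg: -1, m: -2, s: 4, A: 2
SI base units of capacitance: s⁴·A²/(kg·m²)

Answer: s⁴·A²/(kg·m²)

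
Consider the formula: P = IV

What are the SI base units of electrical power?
Units of each symbol in P = IV:
  I (current): A
  V (voltage, in volts): kg·m²/(s³·A)

Multiplying the contributions: [A] · [kg·m²/(s³·A)]
Adding exponents of each base unit: kg: 1, m: 2, s: -3
SI base units of electrical power: kg·m²/s³

Answer: kg·m²/s³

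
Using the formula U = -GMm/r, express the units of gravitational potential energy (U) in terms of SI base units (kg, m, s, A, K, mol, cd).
Units of each symbol in U = -GMm/r:
  G (gravitational constant): m³/(kg·s²)
  M (mass): kg
  m (mass): kg
  r (distance): m  → in the denominator, contributes 1/m
  The minus sign does not affect the units.

Multiplying the contributions: [m³/(kg·s²)] · [kg] · [kg] · [1/m]
Adding exponents of each base unit: kg: 1, m: 2, s: -2
SI base units of gravitational potential energy: kg·m²/s²

Answer: kg·m²/s²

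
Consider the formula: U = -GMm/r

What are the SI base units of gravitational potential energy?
Units of each symbol in U = -GMm/r:
  G (gravitational constant): m³/(kg·s²)
  M (mass): kg
  m (mass): kg
  r (distance): m  → in the denominator, contributes 1/m
  The minus sign does not affect the units.

Multiplying the contributions: [m³/(kg·s²)] · [kg] · [kg] · [1/m]
Adding exponents of each base unit: kg: 1, m: 2, s: -2
SI base units of gravitational potential energy: kg·m²/s²

Answer: kg·m²/s²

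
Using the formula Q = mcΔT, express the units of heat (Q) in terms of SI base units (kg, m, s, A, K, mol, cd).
Units of each symbol in Q = mcΔT:
  m (mass): kg
  c (specific heat capacity, in J/(kg·K)): m²/(s²·K)
  ΔT (temperature change): K

Multiplying the contributions: [kg] · [m²/(s²·K)] · [K]
Adding exponents of each base unit: kg: 1, m: 2, s: -2
SI base units of heat: kg·m²/s²

Answer: kg·m²/s²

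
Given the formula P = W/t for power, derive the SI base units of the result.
Units of each symbol in P = W/t:
  W (work): kg·m²/s²
  t (time): s  → in the denominator, contributes 1/s

Multiplying the contributions: [kg·m²/s²] · [1/s]
Adding exponents of each base unit: kg: 1, m: 2, s: -3
SI base units of power: kg·m²/s³

Answer: kg·m²/s³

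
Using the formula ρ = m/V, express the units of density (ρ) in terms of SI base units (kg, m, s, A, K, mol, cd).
Units of each symbol in ρ = m/V:
  m (mass): kg
  V (volume): m³  → in the denominator, contributes 1/m³

Multiplying the contributions: [kg] · [1/m³]
Adding exponents of each base unit: kg: 1, m: -3
SI base units of density: kg/m³

Answer: kg/m³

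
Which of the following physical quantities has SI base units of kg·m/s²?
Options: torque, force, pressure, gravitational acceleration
Checking the SI base units of each option:
  torque (τ = Fr): kg·m²/s²  ✗
  force (F = ma): kg·m/s²  ✓ matches
  pressure (P = F/A): kg/(m·s²)  ✗
  gravitational acceleration (g = GM/r²): m/s²  ✗

Only force has units kg·m/s².

Answer: force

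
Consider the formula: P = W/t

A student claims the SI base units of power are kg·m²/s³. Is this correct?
Units of each symbol in P = W/t:
  W (work): kg·m²/s²
  t (time): s  → in the denominator, contributes 1/s

Multiplying the contributions: [kg·m²/s²] · [1/s]
Adding exponents of each base unit: kg: 1, m: 2, s: -3
SI base units of power: kg·m²/s³

The claimed units kg·m²/s³ match the derived units, so the claim is correct.

Answer: Yes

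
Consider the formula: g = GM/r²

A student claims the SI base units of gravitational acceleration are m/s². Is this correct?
Units of each symbol in g = GM/r²:
  G (gravitational constant): m³/(kg·s²)
  M (mass): kg
  r (distance): m  → to the power 2 in the denominator, contributes 1/m²

Multiplying the contributions: [m³/(kg·s²)] · [kg] · [1/m²]
Adding exponents of each base unit: m: 1, s: -2
SI base units of gravitational acceleration: m/s²

The claimed units m/s² match the derived units, so the claim is correct.

Answer: Yes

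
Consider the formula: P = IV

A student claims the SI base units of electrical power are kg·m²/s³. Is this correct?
Units of each symbol in P = IV:
  I (current): A
  V (voltage, in volts): kg·m²/(s³·A)

Multiplying the contributions: [A] · [kg·m²/(s³·A)]
Adding exponents of each base unit: kg: 1, m: 2, s: -3
SI base units of electrical power: kg·m²/s³

The claimed units kg·m²/s³ match the derived units, so the claim is correct.

Answer: Yes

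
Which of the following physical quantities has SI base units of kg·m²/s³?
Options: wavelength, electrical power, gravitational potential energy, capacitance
Checking the SI base units of each option:
  wavelength (λ = v/f): m  ✗
  electrical power (P = IV): kg·m²/s³  ✓ matches
  gravitational potential energy (U = -GMm/r): kg·m²/s²  ✗
  capacitance (C = Q/V): s⁴·A²/(kg·m²)  ✗

Only electrical power has units kg·m²/s³.

Answer: electrical power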